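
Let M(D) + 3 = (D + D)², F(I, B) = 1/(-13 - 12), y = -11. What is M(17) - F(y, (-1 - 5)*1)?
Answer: 28826/25 ≈ 1153.0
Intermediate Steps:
F(I, B) = -1/25 (F(I, B) = 1/(-25) = -1/25)
M(D) = -3 + 4*D² (M(D) = -3 + (D + D)² = -3 + (2*D)² = -3 + 4*D²)
M(17) - F(y, (-1 - 5)*1) = (-3 + 4*17²) - 1*(-1/25) = (-3 + 4*289) + 1/25 = (-3 + 1156) + 1/25 = 1153 + 1/25 = 28826/25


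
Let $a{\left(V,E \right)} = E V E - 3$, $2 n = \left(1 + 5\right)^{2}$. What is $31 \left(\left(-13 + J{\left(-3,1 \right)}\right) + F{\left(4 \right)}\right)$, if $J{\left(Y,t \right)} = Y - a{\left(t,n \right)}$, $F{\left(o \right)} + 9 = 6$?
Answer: $-10540$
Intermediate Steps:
$F{\left(o \right)} = -3$ ($F{\left(o \right)} = -9 + 6 = -3$)
$n = 18$ ($n = \frac{\left(1 + 5\right)^{2}}{2} = \frac{6^{2}}{2} = \frac{1}{2} \cdot 36 = 18$)
$a{\left(V,E \right)} = -3 + V E^{2}$ ($a{\left(V,E \right)} = V E^{2} - 3 = -3 + V E^{2}$)
$J{\left(Y,t \right)} = 3 + Y - 324 t$ ($J{\left(Y,t \right)} = Y - \left(-3 + t 18^{2}\right) = Y - \left(-3 + t 324\right) = Y - \left(-3 + 324 t\right) = 3 + Y - 324 t$)
$31 \left(\left(-13 + J{\left(-3,1 \right)}\right) + F{\left(4 \right)}\right) = 31 \left(\left(-13 - 324\right) - 3\right) = 31 \left(-337 - 3\right) = 31 \left(-340\right) = -10540$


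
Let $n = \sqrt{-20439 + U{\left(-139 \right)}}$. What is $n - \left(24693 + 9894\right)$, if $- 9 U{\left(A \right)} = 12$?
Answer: $-34587 + \frac{i \sqrt{183963}}{3} \approx -34587.0 + 142.97 i$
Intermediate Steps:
$U{\left(A \right)} = - \frac{4}{3}$ ($U{\left(A \right)} = \left(- \frac{1}{9}\right) 12 = - \frac{4}{3}$)
$n = \frac{i \sqrt{183963}}{3}$ ($n = \sqrt{-20439 - \frac{4}{3}} = \sqrt{- \frac{61321}{3}} = \frac{i \sqrt{183963}}{3} \approx 142.97 i$)
$n - \left(24693 + 9894\right) = \frac{i \sqrt{183963}}{3} - \left(24693 + 9894\right) = \frac{i \sqrt{183963}}{3} - 34587 = -34587 + \frac{i \sqrt{183963}}{3}$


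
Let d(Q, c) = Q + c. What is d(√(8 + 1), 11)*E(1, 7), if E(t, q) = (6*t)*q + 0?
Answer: 588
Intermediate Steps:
E(t, q) = 6*q*t (E(t, q) = 6*q*t + 0 = 6*q*t)
d(√(8 + 1), 11)*E(1, 7) = (√(8 + 1) + 11)*(6*7*1) = (√9 + 11)*42 = (3 + 11)*42 = 14*42 = 588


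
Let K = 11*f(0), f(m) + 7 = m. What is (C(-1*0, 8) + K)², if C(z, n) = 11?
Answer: 4356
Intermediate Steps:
f(m) = -7 + m
K = -77 (K = 11*(-7 + 0) = 11*(-7) = -77)
(C(-1*0, 8) + K)² = (11 - 77)² = (-66)² = 4356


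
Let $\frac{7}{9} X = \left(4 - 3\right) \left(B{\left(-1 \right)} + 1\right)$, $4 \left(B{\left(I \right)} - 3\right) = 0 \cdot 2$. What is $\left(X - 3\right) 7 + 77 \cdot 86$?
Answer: $6637$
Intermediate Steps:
$B{\left(I \right)} = 3$ ($B{\left(I \right)} = 3 + \frac{0 \cdot 2}{4} = 3 + \frac{1}{4} \cdot 0 = 3 + 0 = 3$)
$X = \frac{36}{7}$ ($X = \frac{9 \left(4 - 3\right) \left(3 + 1\right)}{7} = \frac{9 \cdot 1 \cdot 4}{7} = \frac{9}{7} \cdot 4 = \frac{36}{7} \approx 5.1429$)
$\left(X - 3\right) 7 + 77 \cdot 86 = \left(\frac{36}{7} - 3\right) 7 + 77 \cdot 86 = \frac{15}{7} \cdot 7 + 6622 = 15 + 6622 = 6637$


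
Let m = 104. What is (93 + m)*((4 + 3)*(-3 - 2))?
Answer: -6895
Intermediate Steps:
(93 + m)*((4 + 3)*(-3 - 2)) = (93 + 104)*((4 + 3)*(-3 - 2)) = 197*(7*(-5)) = 197*(-35) = -6895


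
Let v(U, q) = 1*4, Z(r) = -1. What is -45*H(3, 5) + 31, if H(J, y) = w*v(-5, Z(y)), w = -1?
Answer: 211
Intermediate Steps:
v(U, q) = 4
H(J, y) = -4 (H(J, y) = -1*4 = -4)
-45*H(3, 5) + 31 = -45*(-4) + 31 = 180 + 31 = 211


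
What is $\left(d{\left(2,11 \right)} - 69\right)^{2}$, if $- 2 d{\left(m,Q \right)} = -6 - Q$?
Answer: $\frac{14641}{4} \approx 3660.3$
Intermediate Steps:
$d{\left(m,Q \right)} = 3 + \frac{Q}{2}$ ($d{\left(m,Q \right)} = - \frac{-6 - Q}{2} = 3 + \frac{Q}{2}$)
$\left(d{\left(2,11 \right)} - 69\right)^{2} = \left(\left(3 + \frac{1}{2} \cdot 11\right) - 69\right)^{2} = \left(\left(3 + \frac{11}{2}\right) - 69\right)^{2} = \left(\frac{17}{2} - 69\right)^{2} = \left(- \frac{121}{2}\right)^{2} = \frac{14641}{4}$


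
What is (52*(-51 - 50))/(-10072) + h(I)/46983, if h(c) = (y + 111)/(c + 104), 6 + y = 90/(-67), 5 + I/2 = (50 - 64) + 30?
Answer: 43399442969/83226296979 ≈ 0.52146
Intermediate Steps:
I = 22 (I = -10 + 2*((50 - 64) + 30) = -10 + 2*(-14 + 30) = -10 + 2*16 = -10 + 32 = 22)
y = -492/67 (y = -6 + 90/(-67) = -6 + 90*(-1/67) = -6 - 90/67 = -492/67 ≈ -7.3433)
h(c) = 6945/(67*(104 + c)) (h(c) = (-492/67 + 111)/(c + 104) = 6945/(67*(104 + c)))
(52*(-51 - 50))/(-10072) + h(I)/46983 = (52*(-51 - 50))/(-10072) + (6945/(67*(104 + 22)))/46983 = (52*(-101))*(-1/10072) + ((6945/67)/126)*(1/46983) = -5252*(-1/10072) + ((6945/67)*(1/126))*(1/46983) = 1313/2518 + (2315/2814)*(1/46983) = 1313/2518 + 2315/132210162 = 43399442969/83226296979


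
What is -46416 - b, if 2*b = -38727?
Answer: -54105/2 ≈ -27053.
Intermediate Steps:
b = -38727/2 (b = (1/2)*(-38727) = -38727/2 ≈ -19364.)
-46416 - b = -46416 - 1*(-38727/2) = -46416 + 38727/2 = -54105/2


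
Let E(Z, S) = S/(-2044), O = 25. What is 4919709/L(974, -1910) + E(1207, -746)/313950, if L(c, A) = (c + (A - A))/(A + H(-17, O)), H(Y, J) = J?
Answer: -1487757530369997599/156257310300 ≈ -9.5212e+6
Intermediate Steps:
E(Z, S) = -S/2044 (E(Z, S) = S*(-1/2044) = -S/2044)
L(c, A) = c/(25 + A) (L(c, A) = (c + (A - A))/(A + 25) = (c + 0)/(25 + A) = c/(25 + A))
4919709/L(974, -1910) + E(1207, -746)/313950 = 4919709/((974/(25 - 1910))) - 1/2044*(-746)/313950 = 4919709/((974/(-1885))) + (373/1022)*(1/313950) = 4919709/((974*(-1/1885))) + 373/320856900 = 4919709/(-974/1885) + 373/320856900 = 4919709*(-1885/974) + 373/320856900 = -9273651465/974 + 373/320856900 = -1487757530369997599/156257310300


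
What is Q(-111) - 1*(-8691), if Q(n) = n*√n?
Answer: 8691 - 111*I*√111 ≈ 8691.0 - 1169.5*I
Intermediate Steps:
Q(n) = n^(3/2)
Q(-111) - 1*(-8691) = (-111)^(3/2) - 1*(-8691) = -111*I*√111 + 8691 = 8691 - 111*I*√111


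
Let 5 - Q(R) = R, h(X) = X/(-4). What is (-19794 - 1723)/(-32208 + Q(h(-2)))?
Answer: 43034/64407 ≈ 0.66816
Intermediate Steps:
h(X) = -X/4 (h(X) = X*(-1/4) = -X/4)
Q(R) = 5 - R
(-19794 - 1723)/(-32208 + Q(h(-2))) = (-19794 - 1723)/(-32208 + (5 - (-1)*(-2)/4)) = -21517/(-32208 + (5 - 1*1/2)) = -21517/(-32208 + (5 - 1/2)) = -21517/(-32208 + 9/2) = -21517/(-64407/2) = -21517*(-2/64407) = 43034/64407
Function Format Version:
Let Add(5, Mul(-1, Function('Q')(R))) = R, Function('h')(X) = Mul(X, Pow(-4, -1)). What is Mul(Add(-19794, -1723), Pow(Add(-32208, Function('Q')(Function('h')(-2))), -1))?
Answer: Rational(43034, 64407) ≈ 0.66816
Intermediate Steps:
Function('h')(X) = Mul(Rational(-1, 4), X) (Function('h')(X) = Mul(X, Rational(-1, 4)) = Mul(Rational(-1, 4), X))
Function('Q')(R) = Add(5, Mul(-1, R))
Mul(Add(-19794, -1723), Pow(Add(-32208, Function('Q')(Function('h')(-2))), -1)) = Mul(Add(-19794, -1723), Pow(Add(-32208, Add(5, Mul(-1, Mul(Rational(-1, 4), -2)))), -1)) = Mul(-21517, Pow(Add(-32208, Add(5, Mul(-1, Rational(1, 2)))), -1)) = Mul(-21517, Pow(Add(-32208, Add(5, Rational(-1, 2))), -1)) = Mul(-21517, Pow(Add(-32208, Rational(9, 2)), -1)) = Mul(-21517, Pow(Rational(-64407, 2), -1)) = Mul(-21517, Rational(-2, 64407)) = Rational(43034, 64407)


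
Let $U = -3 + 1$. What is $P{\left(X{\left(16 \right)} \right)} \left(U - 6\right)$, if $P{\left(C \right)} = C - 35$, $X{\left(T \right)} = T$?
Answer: $152$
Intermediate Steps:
$P{\left(C \right)} = -35 + C$
$U = -2$
$P{\left(X{\left(16 \right)} \right)} \left(U - 6\right) = \left(-35 + 16\right) \left(-2 - 6\right) = - 19 \left(-2 - 6\right) = \left(-19\right) \left(-8\right) = 152$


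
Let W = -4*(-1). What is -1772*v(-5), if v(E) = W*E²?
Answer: -177200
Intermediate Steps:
W = 4
v(E) = 4*E²
-1772*v(-5) = -7088*(-5)² = -7088*25 = -1772*100 = -177200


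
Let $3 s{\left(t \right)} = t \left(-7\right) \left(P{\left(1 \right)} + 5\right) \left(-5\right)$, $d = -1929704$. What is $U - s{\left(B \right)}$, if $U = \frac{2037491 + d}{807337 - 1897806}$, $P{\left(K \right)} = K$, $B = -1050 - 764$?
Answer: $\frac{138467645833}{1090469} \approx 1.2698 \cdot 10^{5}$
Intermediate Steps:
$B = -1814$
$U = - \frac{107787}{1090469}$ ($U = \frac{2037491 - 1929704}{807337 - 1897806} = \frac{107787}{-1090469} = 107787 \left(- \frac{1}{1090469}\right) = - \frac{107787}{1090469} \approx -0.098845$)
$s{\left(t \right)} = 70 t$ ($s{\left(t \right)} = \frac{t \left(-7\right) \left(1 + 5\right) \left(-5\right)}{3} = \frac{- 7 t 6 \left(-5\right)}{3} = \frac{- 7 t \left(-30\right)}{3} = \frac{210 t}{3} = 70 t$)
$U - s{\left(B \right)} = - \frac{107787}{1090469} - 70 \left(-1814\right) = - \frac{107787}{1090469} - -126980 = - \frac{107787}{1090469} + 126980 = \frac{138467645833}{1090469}$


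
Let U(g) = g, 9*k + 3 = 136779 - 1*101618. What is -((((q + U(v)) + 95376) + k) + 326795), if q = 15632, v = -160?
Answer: -3973945/9 ≈ -4.4155e+5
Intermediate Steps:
k = 35158/9 (k = -1/3 + (136779 - 1*101618)/9 = -1/3 + (136779 - 101618)/9 = -1/3 + (1/9)*35161 = -1/3 + 35161/9 = 35158/9 ≈ 3906.4)
-((((q + U(v)) + 95376) + k) + 326795) = -((((15632 - 160) + 95376) + 35158/9) + 326795) = -(((15472 + 95376) + 35158/9) + 326795) = -((110848 + 35158/9) + 326795) = -(1032790/9 + 326795) = -1*3973945/9 = -3973945/9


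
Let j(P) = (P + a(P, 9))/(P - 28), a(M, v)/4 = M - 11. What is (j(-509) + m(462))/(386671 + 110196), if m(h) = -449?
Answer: -79508/88939193 ≈ -0.00089396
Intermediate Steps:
a(M, v) = -44 + 4*M (a(M, v) = 4*(M - 11) = 4*(-11 + M) = -44 + 4*M)
j(P) = (-44 + 5*P)/(-28 + P) (j(P) = (P + (-44 + 4*P))/(P - 28) = (-44 + 5*P)/(-28 + P))
(j(-509) + m(462))/(386671 + 110196) = ((-44 + 5*(-509))/(-28 - 509) - 449)/(386671 + 110196) = ((-44 - 2545)/(-537) - 449)/496867 = (-1/537*(-2589) - 449)*(1/496867) = (863/179 - 449)*(1/496867) = -79508/179*1/496867 = -79508/88939193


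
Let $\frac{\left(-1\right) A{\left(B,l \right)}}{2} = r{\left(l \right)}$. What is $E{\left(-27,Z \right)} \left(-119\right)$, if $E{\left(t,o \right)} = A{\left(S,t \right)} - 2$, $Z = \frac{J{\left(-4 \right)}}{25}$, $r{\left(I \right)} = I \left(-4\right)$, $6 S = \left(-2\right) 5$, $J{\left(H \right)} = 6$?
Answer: $25942$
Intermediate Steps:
$S = - \frac{5}{3}$ ($S = \frac{\left(-2\right) 5}{6} = \frac{1}{6} \left(-10\right) = - \frac{5}{3} \approx -1.6667$)
$r{\left(I \right)} = - 4 I$
$A{\left(B,l \right)} = 8 l$ ($A{\left(B,l \right)} = - 2 \left(- 4 l\right) = 8 l$)
$Z = \frac{6}{25} \approx 0.24$
$E{\left(t,o \right)} = -2 + 8 t$ ($E{\left(t,o \right)} = 8 t - 2 = -2 + 8 t$)
$E{\left(-27,Z \right)} \left(-119\right) = \left(-2 + 8 \left(-27\right)\right) \left(-119\right) = \left(-2 - 216\right) \left(-119\right) = \left(-218\right) \left(-119\right) = 25942$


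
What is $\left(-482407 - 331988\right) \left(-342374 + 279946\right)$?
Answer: $50841051060$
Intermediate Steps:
$\left(-482407 - 331988\right) \left(-342374 + 279946\right) = \left(-814395\right) \left(-62428\right) = 50841051060$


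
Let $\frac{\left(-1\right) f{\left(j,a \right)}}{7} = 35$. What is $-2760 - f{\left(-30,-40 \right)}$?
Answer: $-2515$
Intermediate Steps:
$f{\left(j,a \right)} = -245$ ($f{\left(j,a \right)} = \left(-7\right) 35 = -245$)
$-2760 - f{\left(-30,-40 \right)} = -2760 - -245 = -2760 + 245 = -2515$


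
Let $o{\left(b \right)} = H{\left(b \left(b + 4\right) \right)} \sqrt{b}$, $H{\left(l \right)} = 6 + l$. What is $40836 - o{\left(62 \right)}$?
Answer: $40836 - 4098 \sqrt{62} \approx 8568.3$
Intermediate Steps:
$o{\left(b \right)} = \sqrt{b} \left(6 + b \left(4 + b\right)\right)$ ($o{\left(b \right)} = \left(6 + b \left(b + 4\right)\right) \sqrt{b} = \left(6 + b \left(4 + b\right)\right) \sqrt{b} = \sqrt{b} \left(6 + b \left(4 + b\right)\right)$)
$40836 - o{\left(62 \right)} = 40836 - \sqrt{62} \left(6 + 62 \left(4 + 62\right)\right) = 40836 - \sqrt{62} \left(6 + 62 \cdot 66\right) = 40836 - \sqrt{62} \left(6 + 4092\right) = 40836 - \sqrt{62} \cdot 4098 = 40836 - 4098 \sqrt{62}$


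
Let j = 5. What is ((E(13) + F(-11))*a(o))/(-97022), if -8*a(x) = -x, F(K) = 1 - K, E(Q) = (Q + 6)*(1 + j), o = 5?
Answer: -315/388088 ≈ -0.00081167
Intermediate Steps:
E(Q) = 36 + 6*Q (E(Q) = (Q + 6)*(1 + 5) = (6 + Q)*6 = 36 + 6*Q)
a(x) = x/8 (a(x) = -(-1)*x/8 = x/8)
((E(13) + F(-11))*a(o))/(-97022) = (((36 + 6*13) + (1 - 1*(-11)))*((⅛)*5))/(-97022) = (((36 + 78) + (1 + 11))*(5/8))*(-1/97022) = ((114 + 12)*(5/8))*(-1/97022) = (126*(5/8))*(-1/97022) = (315/4)*(-1/97022) = -315/388088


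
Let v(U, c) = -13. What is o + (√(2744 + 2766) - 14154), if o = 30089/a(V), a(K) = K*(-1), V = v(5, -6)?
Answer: -153913/13 + √5510 ≈ -11765.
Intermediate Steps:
V = -13
a(K) = -K
o = 30089/13 (o = 30089/((-1*(-13))) = 30089/13 ≈ 2314.5)
o + (√(2744 + 2766) - 14154) = 30089/13 + (√(2744 + 2766) - 14154) = 30089/13 + (√5510 - 14154) = 30089/13 + (-14154 + √5510) = -153913/13 + √5510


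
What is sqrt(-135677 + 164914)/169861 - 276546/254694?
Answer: -46091/42449 + 13*sqrt(173)/169861 ≈ -1.0848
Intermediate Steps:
sqrt(-135677 + 164914)/169861 - 276546/254694 = sqrt(29237)*(1/169861) - 276546*1/254694 = (13*sqrt(173))*(1/169861) - 46091/42449 = 13*sqrt(173)/169861 - 46091/42449 = -46091/42449 + 13*sqrt(173)/169861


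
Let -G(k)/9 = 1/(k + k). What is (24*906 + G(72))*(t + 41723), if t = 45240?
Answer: 30254688589/16 ≈ 1.8909e+9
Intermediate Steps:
G(k) = -9/(2*k) (G(k) = -9/(k + k) = -9*1/(2*k) = -9/(2*k))
(24*906 + G(72))*(t + 41723) = (24*906 - 9/2/72)*(45240 + 41723) = (21744 - 9/2*1/72)*86963 = (21744 - 1/16)*86963 = (347903/16)*86963 = 30254688589/16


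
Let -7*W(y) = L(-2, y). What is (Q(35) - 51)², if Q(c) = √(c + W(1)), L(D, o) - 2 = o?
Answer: 18449/7 - 1122*√14/7 ≈ 2035.8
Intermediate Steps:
L(D, o) = 2 + o
W(y) = -2/7 - y/7 (W(y) = -(2 + y)/7 = -2/7 - y/7)
Q(c) = √(-3/7 + c) (Q(c) = √(c + (-2/7 - ⅐*1)) = √(c + (-2/7 - ⅐)) = √(c - 3/7) = √(-3/7 + c))
(Q(35) - 51)² = (√(-21 + 49*35)/7 - 51)² = (√(-21 + 1715)/7 - 51)² = (√1694/7 - 51)² = ((11*√14)/7 - 51)² = (11*√14/7 - 51)² = (-51 + 11*√14/7)²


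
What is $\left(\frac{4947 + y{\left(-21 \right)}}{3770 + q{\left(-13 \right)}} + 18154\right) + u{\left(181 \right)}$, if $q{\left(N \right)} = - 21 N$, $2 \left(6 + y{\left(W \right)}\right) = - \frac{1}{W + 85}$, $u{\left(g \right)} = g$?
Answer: $\frac{9489068287}{517504} \approx 18336.0$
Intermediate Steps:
$y{\left(W \right)} = -6 - \frac{1}{2 \left(85 + W\right)}$ ($y{\left(W \right)} = -6 + \frac{\left(-1\right) \frac{1}{W + 85}}{2} = -6 + \frac{\left(-1\right) \frac{1}{85 + W}}{2} = -6 - \frac{1}{2 \left(85 + W\right)}$)
$\left(\frac{4947 + y{\left(-21 \right)}}{3770 + q{\left(-13 \right)}} + 18154\right) + u{\left(181 \right)} = \left(\frac{4947 + \frac{-1021 - -252}{2 \left(85 - 21\right)}}{3770 - -273} + 18154\right) + 181 = \left(\frac{4947 + \frac{-1021 + 252}{2 \cdot 64}}{3770 + 273} + 18154\right) + 181 = \left(\frac{4947 + \frac{1}{2} \cdot \frac{1}{64} \left(-769\right)}{4043} + 18154\right) + 181 = \left(\left(4947 - \frac{769}{128}\right) \frac{1}{4043} + 18154\right) + 181 = \left(\frac{632447}{128} \cdot \frac{1}{4043} + 18154\right) + 181 = \left(\frac{632447}{517504} + 18154\right) + 181 = \frac{9395400063}{517504} + 181 = \frac{9489068287}{517504}$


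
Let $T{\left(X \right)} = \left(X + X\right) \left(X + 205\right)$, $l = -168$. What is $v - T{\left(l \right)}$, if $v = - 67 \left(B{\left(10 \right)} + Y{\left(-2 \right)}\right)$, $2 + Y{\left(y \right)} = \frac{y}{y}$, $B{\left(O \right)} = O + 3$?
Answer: $11628$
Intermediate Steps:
$B{\left(O \right)} = 3 + O$
$T{\left(X \right)} = 2 X \left(205 + X\right)$
$Y{\left(y \right)} = -1$ ($Y{\left(y \right)} = -2 + \frac{y}{y} = -2 + 1 = -1$)
$v = -804$ ($v = - 67 \left(\left(3 + 10\right) - 1\right) = - 67 \left(13 - 1\right) = \left(-67\right) 12 = -804$)
$v - T{\left(l \right)} = -804 - 2 \left(-168\right) \left(205 - 168\right) = -804 - 2 \left(-168\right) 37 = -804 - -12432 = -804 + 12432 = 11628$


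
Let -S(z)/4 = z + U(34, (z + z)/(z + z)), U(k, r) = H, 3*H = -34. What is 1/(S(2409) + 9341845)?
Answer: 3/27996763 ≈ 1.0716e-7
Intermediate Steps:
H = -34/3 (H = (1/3)*(-34) = -34/3 ≈ -11.333)
U(k, r) = -34/3
S(z) = 136/3 - 4*z (S(z) = -4*(z - 34/3) = -4*(-34/3 + z) = 136/3 - 4*z)
1/(S(2409) + 9341845) = 1/((136/3 - 4*2409) + 9341845) = 1/((136/3 - 9636) + 9341845) = 1/(-28772/3 + 9341845) = 1/(27996763/3) = 3/27996763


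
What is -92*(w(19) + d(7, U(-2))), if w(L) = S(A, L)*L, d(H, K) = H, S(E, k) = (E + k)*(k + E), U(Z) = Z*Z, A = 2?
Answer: -771512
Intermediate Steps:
U(Z) = Z²
S(E, k) = (E + k)² (S(E, k) = (E + k)*(E + k) = (E + k)²)
w(L) = L*(2 + L)² (w(L) = (2 + L)²*L = L*(2 + L)²)
-92*(w(19) + d(7, U(-2))) = -92*(19*(2 + 19)² + 7) = -92*(19*21² + 7) = -92*(19*441 + 7) = -92*(8379 + 7) = -92*8386 = -771512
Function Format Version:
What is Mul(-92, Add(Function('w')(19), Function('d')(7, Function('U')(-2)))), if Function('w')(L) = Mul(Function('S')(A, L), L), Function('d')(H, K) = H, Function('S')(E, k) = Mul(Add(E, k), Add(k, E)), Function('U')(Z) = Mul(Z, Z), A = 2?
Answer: -771512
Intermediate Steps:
Function('U')(Z) = Pow(Z, 2)
Function('S')(E, k) = Pow(Add(E, k), 2) (Function('S')(E, k) = Mul(Add(E, k), Add(E, k)) = Pow(Add(E, k), 2))
Function('w')(L) = Mul(L, Pow(Add(2, L), 2)) (Function('w')(L) = Mul(Pow(Add(2, L), 2), L) = Mul(L, Pow(Add(2, L), 2)))
Mul(-92, Add(Function('w')(19), Function('d')(7, Function('U')(-2)))) = Mul(-92, Add(Mul(19, Pow(Add(2, 19), 2)), 7)) = Mul(-92, Add(Mul(19, Pow(21, 2)), 7)) = Mul(-92, Add(Mul(19, 441), 7)) = Mul(-92, Add(8379, 7)) = Mul(-92, 8386) = -771512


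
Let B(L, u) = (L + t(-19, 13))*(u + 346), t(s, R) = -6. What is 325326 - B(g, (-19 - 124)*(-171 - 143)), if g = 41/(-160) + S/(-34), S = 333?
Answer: 89383708/85 ≈ 1.0516e+6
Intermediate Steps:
g = -27337/2720 (g = 41/(-160) + 333/(-34) = 41*(-1/160) + 333*(-1/34) = -41/160 - 333/34 = -27337/2720 ≈ -10.050)
B(L, u) = (-6 + L)*(346 + u) (B(L, u) = (L - 6)*(u + 346) = (-6 + L)*(346 + u))
325326 - B(g, (-19 - 124)*(-171 - 143)) = 325326 - (-2076 - 6*(-19 - 124)*(-171 - 143) + 346*(-27337/2720) - 27337*(-19 - 124)*(-171 - 143)/2720) = 325326 - (-2076 - (-858)*(-314) - 4729301/1360 - (-3909191)*(-314)/2720) = 325326 - (-2076 - 6*44902 - 4729301/1360 - 27337/2720*44902) = 325326 - (-2076 - 269412 - 4729301/1360 - 613742987/1360) = 325326 - 1*(-61730998/85) = 325326 + 61730998/85 = 89383708/85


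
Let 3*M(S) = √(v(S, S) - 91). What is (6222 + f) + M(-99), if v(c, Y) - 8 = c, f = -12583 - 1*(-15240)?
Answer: 8879 + I*√182/3 ≈ 8879.0 + 4.4969*I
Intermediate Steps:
f = 2657 (f = -12583 + 15240 = 2657)
v(c, Y) = 8 + c
M(S) = √(-83 + S)/3 (M(S) = √((8 + S) - 91)/3 = √(-83 + S)/3)
(6222 + f) + M(-99) = (6222 + 2657) + √(-83 - 99)/3 = 8879 + √(-182)/3 = 8879 + (I*√182)/3 = 8879 + I*√182/3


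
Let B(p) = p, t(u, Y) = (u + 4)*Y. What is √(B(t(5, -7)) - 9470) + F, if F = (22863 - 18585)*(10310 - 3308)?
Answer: 29954556 + I*√9533 ≈ 2.9955e+7 + 97.637*I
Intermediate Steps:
t(u, Y) = Y*(4 + u) (t(u, Y) = (4 + u)*Y = Y*(4 + u))
F = 29954556 (F = 4278*7002 = 29954556)
√(B(t(5, -7)) - 9470) + F = √(-7*(4 + 5) - 9470) + 29954556 = √(-7*9 - 9470) + 29954556 = √(-63 - 9470) + 29954556 = √(-9533) + 29954556 = I*√9533 + 29954556 = 29954556 + I*√9533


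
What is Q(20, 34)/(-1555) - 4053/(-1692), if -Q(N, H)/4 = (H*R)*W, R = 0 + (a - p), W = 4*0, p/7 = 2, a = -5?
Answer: 1351/564 ≈ 2.3954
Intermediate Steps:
p = 14 (p = 7*2 = 14)
W = 0
R = -19 (R = 0 + (-5 - 1*14) = 0 + (-5 - 14) = 0 - 19 = -19)
Q(N, H) = 0 (Q(N, H) = -4*H*(-19)*0 = -4*(-19*H)*0 = -4*0 = 0)
Q(20, 34)/(-1555) - 4053/(-1692) = 0/(-1555) - 4053/(-1692) = 0*(-1/1555) - 4053*(-1/1692) = 0 + 1351/564 = 1351/564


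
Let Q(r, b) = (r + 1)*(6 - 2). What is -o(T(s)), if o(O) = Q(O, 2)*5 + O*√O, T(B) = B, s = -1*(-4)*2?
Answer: -180 - 16*√2 ≈ -202.63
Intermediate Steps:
s = 8 (s = 4*2 = 8)
Q(r, b) = 4 + 4*r (Q(r, b) = (1 + r)*4 = 4 + 4*r)
o(O) = 20 + O^(3/2) + 20*O (o(O) = (4 + 4*O)*5 + O*√O = (20 + 20*O) + O^(3/2) = 20 + O^(3/2) + 20*O)
-o(T(s)) = -(20 + 8^(3/2) + 20*8) = -(20 + 16*√2 + 160) = -(180 + 16*√2) = -180 - 16*√2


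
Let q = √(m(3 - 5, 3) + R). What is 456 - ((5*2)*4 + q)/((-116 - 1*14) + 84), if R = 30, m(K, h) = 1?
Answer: 10508/23 + √31/46 ≈ 456.99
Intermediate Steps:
q = √31 (q = √(1 + 30) = √31 ≈ 5.5678)
456 - ((5*2)*4 + q)/((-116 - 1*14) + 84) = 456 - ((5*2)*4 + √31)/((-116 - 1*14) + 84) = 456 - (10*4 + √31)/((-116 - 14) + 84) = 456 - (40 + √31)/(-130 + 84) = 456 - (40 + √31)/(-46) = 456 - (40 + √31)*(-1)/46 = 456 - (-20/23 - √31/46) = 456 + (20/23 + √31/46) = 10508/23 + √31/46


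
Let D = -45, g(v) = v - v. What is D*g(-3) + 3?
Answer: 3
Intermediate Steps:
g(v) = 0
D*g(-3) + 3 = -45*0 + 3 = 0 + 3 = 3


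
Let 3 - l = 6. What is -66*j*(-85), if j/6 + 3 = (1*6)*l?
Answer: -706860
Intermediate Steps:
l = -3 (l = 3 - 1*6 = 3 - 6 = -3)
j = -126 (j = -18 + 6*((1*6)*(-3)) = -18 + 6*(6*(-3)) = -18 + 6*(-18) = -18 - 108 = -126)
-66*j*(-85) = -66*(-126)*(-85) = 8316*(-85) = -706860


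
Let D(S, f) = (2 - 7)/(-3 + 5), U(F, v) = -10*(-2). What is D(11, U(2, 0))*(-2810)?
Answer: 7025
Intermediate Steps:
U(F, v) = 20 (U(F, v) = -5*(-4) = 20)
D(S, f) = -5/2
D(11, U(2, 0))*(-2810) = -5/2*(-2810) = 7025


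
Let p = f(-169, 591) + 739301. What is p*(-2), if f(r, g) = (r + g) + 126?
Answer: -1479698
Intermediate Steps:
f(r, g) = 126 + g + r (f(r, g) = (g + r) + 126 = 126 + g + r)
p = 739849 (p = (126 + 591 - 169) + 739301 = 548 + 739301 = 739849)
p*(-2) = 739849*(-2) = -1479698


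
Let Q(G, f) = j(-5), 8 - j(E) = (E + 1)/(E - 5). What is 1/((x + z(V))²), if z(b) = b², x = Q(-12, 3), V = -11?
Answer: 25/413449 ≈ 6.0467e-5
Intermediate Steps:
j(E) = 8 - (1 + E)/(-5 + E) (j(E) = 8 - (E + 1)/(E - 5) = 8 - (1 + E)/(-5 + E))
Q(G, f) = 38/5 (Q(G, f) = (-41 + 7*(-5))/(-5 - 5) = (-41 - 35)/(-10) = -⅒*(-76) = 38/5)
x = 38/5 ≈ 7.6000
1/((x + z(V))²) = 1/((38/5 + (-11)²)²) = 1/((38/5 + 121)²) = 1/((643/5)²) = 1/(413449/25) = 25/413449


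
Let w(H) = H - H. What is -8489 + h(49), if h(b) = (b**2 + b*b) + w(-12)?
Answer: -3687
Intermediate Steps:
w(H) = 0
h(b) = 2*b**2 (h(b) = (b**2 + b*b) + 0 = (b**2 + b**2) + 0 = 2*b**2 + 0 = 2*b**2)
-8489 + h(49) = -8489 + 2*49**2 = -8489 + 2*2401 = -8489 + 4802 = -3687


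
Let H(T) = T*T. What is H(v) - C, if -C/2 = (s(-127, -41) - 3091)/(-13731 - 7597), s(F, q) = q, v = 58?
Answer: 8969207/2666 ≈ 3364.3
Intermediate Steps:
C = -783/2666 (C = -2*(-41 - 3091)/(-13731 - 7597) = -(-6264)/(-21328) = -(-6264)*(-1)/21328 = -2*783/5332 = -783/2666 ≈ -0.29370)
H(T) = T²
H(v) - C = 58² - 1*(-783/2666) = 3364 + 783/2666 = 8969207/2666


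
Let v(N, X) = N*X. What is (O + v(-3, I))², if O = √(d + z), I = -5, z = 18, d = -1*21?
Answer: (15 + I*√3)² ≈ 222.0 + 51.962*I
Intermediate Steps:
d = -21
O = I*√3 (O = √(-21 + 18) = √(-3) = I*√3 ≈ 1.732*I)
(O + v(-3, I))² = (I*√3 - 3*(-5))² = (I*√3 + 15)² = (15 + I*√3)²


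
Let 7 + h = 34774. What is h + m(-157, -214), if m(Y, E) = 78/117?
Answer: 104303/3 ≈ 34768.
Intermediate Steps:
h = 34767 (h = -7 + 34774 = 34767)
m(Y, E) = 2/3 (m(Y, E) = 78*(1/117) = 2/3)
h + m(-157, -214) = 34767 + 2/3 = 104303/3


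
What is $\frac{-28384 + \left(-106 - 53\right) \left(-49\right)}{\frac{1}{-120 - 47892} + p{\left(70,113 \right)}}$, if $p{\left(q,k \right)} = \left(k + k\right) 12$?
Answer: $- \frac{988711116}{130208543} \approx -7.5933$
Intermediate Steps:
$p{\left(q,k \right)} = 24 k$ ($p{\left(q,k \right)} = 2 k 12 = 24 k$)
$\frac{-28384 + \left(-106 - 53\right) \left(-49\right)}{\frac{1}{-120 - 47892} + p{\left(70,113 \right)}} = \frac{-28384 + \left(-106 - 53\right) \left(-49\right)}{\frac{1}{-120 - 47892} + 24 \cdot 113} = \frac{-28384 + \left(-106 - 53\right) \left(-49\right)}{\frac{1}{-48012} + 2712} = \frac{-28384 - -7791}{- \frac{1}{48012} + 2712} = \frac{-28384 + 7791}{\frac{130208543}{48012}} = \left(-20593\right) \frac{48012}{130208543} = - \frac{988711116}{130208543}$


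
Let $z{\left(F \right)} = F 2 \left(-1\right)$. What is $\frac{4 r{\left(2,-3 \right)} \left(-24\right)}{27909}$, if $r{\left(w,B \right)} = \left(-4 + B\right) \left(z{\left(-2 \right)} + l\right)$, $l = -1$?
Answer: $\frac{32}{443} \approx 0.072235$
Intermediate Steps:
$z{\left(F \right)} = - 2 F$ ($z{\left(F \right)} = 2 F \left(-1\right) = - 2 F$)
$r{\left(w,B \right)} = -12 + 3 B$ ($r{\left(w,B \right)} = \left(-4 + B\right) \left(\left(-2\right) \left(-2\right) - 1\right) = \left(-4 + B\right) \left(4 - 1\right) = \left(-4 + B\right) 3 = -12 + 3 B$)
$\frac{4 r{\left(2,-3 \right)} \left(-24\right)}{27909} = \frac{4 \left(-12 + 3 \left(-3\right)\right) \left(-24\right)}{27909} = 4 \left(-12 - 9\right) \left(-24\right) \frac{1}{27909} = 4 \left(-21\right) \left(-24\right) \frac{1}{27909} = \left(-84\right) \left(-24\right) \frac{1}{27909} = 2016 \cdot \frac{1}{27909} = \frac{32}{443}$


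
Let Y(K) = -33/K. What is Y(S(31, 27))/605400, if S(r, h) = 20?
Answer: -11/4036000 ≈ -2.7255e-6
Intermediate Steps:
Y(S(31, 27))/605400 = -33/20/605400 = -33*1/20*(1/605400) = -33/20*1/605400 = -11/4036000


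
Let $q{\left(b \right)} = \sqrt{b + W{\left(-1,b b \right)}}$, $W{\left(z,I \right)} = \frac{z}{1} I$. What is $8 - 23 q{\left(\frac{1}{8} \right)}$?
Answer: $8 - \frac{23 \sqrt{7}}{8} \approx 0.39347$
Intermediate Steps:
$W{\left(z,I \right)} = I z$ ($W{\left(z,I \right)} = z 1 I = z I = I z$)
$q{\left(b \right)} = \sqrt{b - b^{2}}$ ($q{\left(b \right)} = \sqrt{b + b b \left(-1\right)} = \sqrt{b + b^{2} \left(-1\right)} = \sqrt{b - b^{2}}$)
$8 - 23 q{\left(\frac{1}{8} \right)} = 8 - 23 \sqrt{\frac{1 - \frac{1}{8}}{8}} = 8 - 23 \sqrt{\frac{1}{8} \cdot \frac{7}{8}} = 8 - 23 \sqrt{\frac{7}{64}} = 8 - 23 \frac{\sqrt{7}}{8} = 8 - \frac{23 \sqrt{7}}{8}$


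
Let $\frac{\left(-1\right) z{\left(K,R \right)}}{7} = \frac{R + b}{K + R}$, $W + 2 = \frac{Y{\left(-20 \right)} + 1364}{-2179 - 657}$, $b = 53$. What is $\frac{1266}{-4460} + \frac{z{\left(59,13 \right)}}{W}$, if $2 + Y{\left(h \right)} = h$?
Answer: $\frac{3872243}{1675845} \approx 2.3106$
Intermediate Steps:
$Y{\left(h \right)} = -2 + h$
$W = - \frac{3507}{1418}$ ($W = -2 + \frac{\left(-2 - 20\right) + 1364}{-2179 - 657} = -2 + \frac{-22 + 1364}{-2836} = -2 + 1342 \left(- \frac{1}{2836}\right) = -2 - \frac{671}{1418} = - \frac{3507}{1418} \approx -2.4732$)
$z{\left(K,R \right)} = - \frac{7 \left(53 + R\right)}{K + R}$ ($z{\left(K,R \right)} = - 7 \frac{R + 53}{K + R} = - 7 \frac{53 + R}{K + R} = - \frac{7 \left(53 + R\right)}{K + R}$)
$\frac{1266}{-4460} + \frac{z{\left(59,13 \right)}}{W} = \frac{1266}{-4460} + \frac{7 \frac{1}{59 + 13} \left(-53 - 13\right)}{- \frac{3507}{1418}} = 1266 \left(- \frac{1}{4460}\right) + \frac{7 \left(-53 - 13\right)}{72} \left(- \frac{1418}{3507}\right) = - \frac{633}{2230} + 7 \cdot \frac{1}{72} \left(-66\right) \left(- \frac{1418}{3507}\right) = - \frac{633}{2230} - - \frac{7799}{3006} = - \frac{633}{2230} + \frac{7799}{3006} = \frac{3872243}{1675845}$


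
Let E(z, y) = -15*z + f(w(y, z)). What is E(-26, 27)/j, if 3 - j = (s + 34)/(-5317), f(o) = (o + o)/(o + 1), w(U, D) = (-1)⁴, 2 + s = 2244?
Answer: 2078947/18227 ≈ 114.06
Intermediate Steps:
s = 2242 (s = -2 + 2244 = 2242)
w(U, D) = 1
f(o) = 2*o/(1 + o) (f(o) = (2*o)/(1 + o) = 2*o/(1 + o))
j = 18227/5317 (j = 3 - (2242 + 34)/(-5317) = 3 - 2276*(-1)/5317 = 3 - 1*(-2276/5317) = 3 + 2276/5317 = 18227/5317 ≈ 3.4281)
E(z, y) = 1 - 15*z (E(z, y) = -15*z + 2*1/(1 + 1) = -15*z + 2*1/2 = -15*z + 2*1*(½) = -15*z + 1 = 1 - 15*z)
E(-26, 27)/j = (1 - 15*(-26))/(18227/5317) = (1 + 390)*(5317/18227) = 391*(5317/18227) = 2078947/18227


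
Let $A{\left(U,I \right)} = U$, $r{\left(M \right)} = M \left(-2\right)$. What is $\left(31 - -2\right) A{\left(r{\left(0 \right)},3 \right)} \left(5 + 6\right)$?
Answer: $0$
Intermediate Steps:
$r{\left(M \right)} = - 2 M$
$\left(31 - -2\right) A{\left(r{\left(0 \right)},3 \right)} \left(5 + 6\right) = \left(31 - -2\right) \left(-2\right) 0 \left(5 + 6\right) = \left(31 + 2\right) 0 \cdot 11 = 33 \cdot 0 = 0$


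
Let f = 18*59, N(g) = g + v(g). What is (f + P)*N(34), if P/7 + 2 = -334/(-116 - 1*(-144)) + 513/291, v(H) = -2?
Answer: 3032112/97 ≈ 31259.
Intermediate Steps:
N(g) = -2 + g (N(g) = g - 2 = -2 + g)
P = -16521/194 (P = -14 + 7*(-334/(-116 - 1*(-144)) + 513/291) = -14 + 7*(-334/(-116 + 144) + 513*(1/291)) = -14 + 7*(-334/28 + 171/97) = -14 + 7*(-334*1/28 + 171/97) = -14 + 7*(-167/14 + 171/97) = -14 + 7*(-13805/1358) = -14 - 13805/194 = -16521/194 ≈ -85.160)
f = 1062
(f + P)*N(34) = (1062 - 16521/194)*(-2 + 34) = (189507/194)*32 = 3032112/97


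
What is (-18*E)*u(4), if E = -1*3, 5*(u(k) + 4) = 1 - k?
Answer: -1242/5 ≈ -248.40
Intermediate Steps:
u(k) = -19/5 - k/5 (u(k) = -4 + (1 - k)/5 = -4 + (⅕ - k/5) = -19/5 - k/5)
E = -3
(-18*E)*u(4) = (-18*(-3))*(-19/5 - ⅕*4) = 54*(-19/5 - ⅘) = 54*(-23/5) = -1242/5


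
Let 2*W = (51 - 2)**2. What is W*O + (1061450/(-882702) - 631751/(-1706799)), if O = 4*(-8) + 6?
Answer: -7837766727254437/251099148483 ≈ -31214.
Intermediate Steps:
O = -26 (O = -32 + 6 = -26)
W = 2401/2 (W = (51 - 2)**2/2 = (1/2)*49**2 = (1/2)*2401 = 2401/2 ≈ 1200.5)
W*O + (1061450/(-882702) - 631751/(-1706799)) = (2401/2)*(-26) + (1061450/(-882702) - 631751/(-1706799)) = -31213 + (1061450*(-1/882702) - 631751*(-1/1706799)) = -31213 + (-530725/441351 + 631751/1706799) = -31213 - 209005654558/251099148483 = -7837766727254437/251099148483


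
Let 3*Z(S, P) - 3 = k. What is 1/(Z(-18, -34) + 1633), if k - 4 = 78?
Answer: 3/4984 ≈ 0.00060193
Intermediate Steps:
k = 82 (k = 4 + 78 = 82)
Z(S, P) = 85/3 (Z(S, P) = 1 + (1/3)*82 = 1 + 82/3 = 85/3)
1/(Z(-18, -34) + 1633) = 1/(85/3 + 1633) = 1/(4984/3) = 3/4984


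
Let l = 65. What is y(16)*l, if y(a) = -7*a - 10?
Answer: -7930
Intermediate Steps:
y(a) = -10 - 7*a
y(16)*l = (-10 - 7*16)*65 = (-10 - 112)*65 = -122*65 = -7930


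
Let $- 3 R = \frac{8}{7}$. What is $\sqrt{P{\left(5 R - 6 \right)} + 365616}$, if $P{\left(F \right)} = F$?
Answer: $\frac{\sqrt{161233170}}{21} \approx 604.66$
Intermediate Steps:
$R = - \frac{8}{21}$ ($R = - \frac{8 \cdot \frac{1}{7}}{3} = \left(- \frac{1}{3}\right) \frac{8}{7} = - \frac{8}{21} \approx -0.38095$)
$\sqrt{P{\left(5 R - 6 \right)} + 365616} = \sqrt{\left(5 \left(- \frac{8}{21}\right) - 6\right) + 365616} = \sqrt{\left(- \frac{40}{21} - 6\right) + 365616} = \sqrt{- \frac{166}{21} + 365616} = \sqrt{\frac{7677770}{21}} = \frac{\sqrt{161233170}}{21}$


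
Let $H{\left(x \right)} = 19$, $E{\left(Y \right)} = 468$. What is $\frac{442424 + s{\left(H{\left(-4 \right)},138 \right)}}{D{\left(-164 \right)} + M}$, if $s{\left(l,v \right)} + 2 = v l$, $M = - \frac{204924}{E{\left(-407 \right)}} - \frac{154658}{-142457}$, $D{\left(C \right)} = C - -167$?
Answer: $- \frac{176613263658}{172145647} \approx -1026.0$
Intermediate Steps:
$D{\left(C \right)} = 167 + C$ ($D{\left(C \right)} = C + 167 = 167 + C$)
$M = - \frac{346672361}{793689}$ ($M = - \frac{204924}{468} - \frac{154658}{-142457} = \left(-204924\right) \frac{1}{468} - - \frac{22094}{20351} = - \frac{17077}{39} + \frac{22094}{20351} = - \frac{346672361}{793689} \approx -436.79$)
$s{\left(l,v \right)} = -2 + l v$ ($s{\left(l,v \right)} = -2 + v l = -2 + l v$)
$\frac{442424 + s{\left(H{\left(-4 \right)},138 \right)}}{D{\left(-164 \right)} + M} = \frac{442424 + \left(-2 + 19 \cdot 138\right)}{\left(167 - 164\right) - \frac{346672361}{793689}} = \frac{442424 + \left(-2 + 2622\right)}{3 - \frac{346672361}{793689}} = \frac{442424 + 2620}{- \frac{344291294}{793689}} = 445044 \left(- \frac{793689}{344291294}\right) = - \frac{176613263658}{172145647}$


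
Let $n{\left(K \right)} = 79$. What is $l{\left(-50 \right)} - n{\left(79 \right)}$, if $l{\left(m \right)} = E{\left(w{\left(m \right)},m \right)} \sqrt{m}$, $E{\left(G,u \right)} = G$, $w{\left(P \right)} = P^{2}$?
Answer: $-79 + 12500 i \sqrt{2} \approx -79.0 + 17678.0 i$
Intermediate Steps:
$l{\left(m \right)} = m^{\frac{5}{2}}$ ($l{\left(m \right)} = m^{2} \sqrt{m} = m^{\frac{5}{2}}$)
$l{\left(-50 \right)} - n{\left(79 \right)} = \left(-50\right)^{\frac{5}{2}} - 79 = 12500 i \sqrt{2} - 79 = -79 + 12500 i \sqrt{2}$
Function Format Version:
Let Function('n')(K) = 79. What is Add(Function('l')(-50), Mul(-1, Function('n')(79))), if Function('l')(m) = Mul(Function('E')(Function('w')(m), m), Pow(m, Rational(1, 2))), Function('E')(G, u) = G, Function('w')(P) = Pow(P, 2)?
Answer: Add(-79, Mul(12500, I, Pow(2, Rational(1, 2)))) ≈ Add(-79.000, Mul(17678., I))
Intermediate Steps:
Function('l')(m) = Pow(m, Rational(5, 2)) (Function('l')(m) = Mul(Pow(m, 2), Pow(m, Rational(1, 2))) = Pow(m, Rational(5, 2)))
Add(Function('l')(-50), Mul(-1, Function('n')(79))) = Add(Pow(-50, Rational(5, 2)), Mul(-1, 79)) = Add(Mul(12500, I, Pow(2, Rational(1, 2))), -79) = Add(-79, Mul(12500, I, Pow(2, Rational(1, 2))))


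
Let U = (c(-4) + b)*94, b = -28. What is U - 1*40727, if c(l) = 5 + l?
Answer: -43265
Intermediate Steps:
U = -2538 (U = ((5 - 4) - 28)*94 = (1 - 28)*94 = -27*94 = -2538)
U - 1*40727 = -2538 - 1*40727 = -2538 - 40727 = -43265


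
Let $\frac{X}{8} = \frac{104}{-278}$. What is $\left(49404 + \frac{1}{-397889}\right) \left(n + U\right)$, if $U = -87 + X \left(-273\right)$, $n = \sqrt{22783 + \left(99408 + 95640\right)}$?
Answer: $\frac{1994725345028625}{55306571} + \frac{19657308155 \sqrt{217831}}{397889} \approx 5.9125 \cdot 10^{7}$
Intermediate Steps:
$X = - \frac{416}{139}$ ($X = 8 \frac{104}{-278} = 8 \cdot 104 \left(- \frac{1}{278}\right) = 8 \left(- \frac{52}{139}\right) = - \frac{416}{139} \approx -2.9928$)
$n = \sqrt{217831}$ ($n = \sqrt{22783 + 195048} = \sqrt{217831} \approx 466.72$)
$U = \frac{101475}{139}$ ($U = -87 - - \frac{113568}{139} = -87 + \frac{113568}{139} = \frac{101475}{139} \approx 730.04$)
$\left(49404 + \frac{1}{-397889}\right) \left(n + U\right) = \left(49404 + \frac{1}{-397889}\right) \left(\sqrt{217831} + \frac{101475}{139}\right) = \left(49404 - \frac{1}{397889}\right) \left(\frac{101475}{139} + \sqrt{217831}\right) = \frac{19657308155 \left(\frac{101475}{139} + \sqrt{217831}\right)}{397889} = \frac{1994725345028625}{55306571} + \frac{19657308155 \sqrt{217831}}{397889}$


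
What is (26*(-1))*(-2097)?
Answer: 54522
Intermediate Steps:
(26*(-1))*(-2097) = -26*(-2097) = 54522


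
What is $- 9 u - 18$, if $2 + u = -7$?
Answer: $63$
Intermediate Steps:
$u = -9$ ($u = -2 - 7 = -9$)
$- 9 u - 18 = \left(-9\right) \left(-9\right) - 18 = 81 - 18 = 63$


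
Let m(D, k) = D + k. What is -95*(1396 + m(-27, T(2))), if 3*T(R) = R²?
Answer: -390545/3 ≈ -1.3018e+5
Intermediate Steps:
T(R) = R²/3
-95*(1396 + m(-27, T(2))) = -95*(1396 + (-27 + (⅓)*2²)) = -95*(1396 + (-27 + (⅓)*4)) = -95*(1396 + (-27 + 4/3)) = -95*(1396 - 77/3) = -95*4111/3 = -390545/3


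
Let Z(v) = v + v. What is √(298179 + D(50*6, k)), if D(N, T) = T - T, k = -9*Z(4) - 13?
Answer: 3*√33131 ≈ 546.06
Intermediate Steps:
Z(v) = 2*v
k = -85 (k = -18*4 - 13 = -9*8 - 13 = -72 - 13 = -85)
D(N, T) = 0
√(298179 + D(50*6, k)) = √(298179 + 0) = √298179 = 3*√33131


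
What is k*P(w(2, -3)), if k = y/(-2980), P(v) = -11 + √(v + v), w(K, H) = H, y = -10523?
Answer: -115753/2980 + 10523*I*√6/2980 ≈ -38.843 + 8.6497*I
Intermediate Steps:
P(v) = -11 + √2*√v (P(v) = -11 + √(2*v) = -11 + √2*√v)
k = 10523/2980 (k = -10523/(-2980) = -10523*(-1/2980) = 10523/2980 ≈ 3.5312)
k*P(w(2, -3)) = 10523*(-11 + √2*√(-3))/2980 = 10523*(-11 + √2*(I*√3))/2980 = 10523*(-11 + I*√6)/2980 = -115753/2980 + 10523*I*√6/2980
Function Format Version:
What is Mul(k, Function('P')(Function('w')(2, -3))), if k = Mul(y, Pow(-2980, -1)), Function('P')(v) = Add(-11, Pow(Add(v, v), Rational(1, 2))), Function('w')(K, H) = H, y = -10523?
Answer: Add(Rational(-115753, 2980), Mul(Rational(10523, 2980), I, Pow(6, Rational(1, 2)))) ≈ Add(-38.843, Mul(8.6497, I))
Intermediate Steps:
Function('P')(v) = Add(-11, Mul(Pow(2, Rational(1, 2)), Pow(v, Rational(1, 2)))) (Function('P')(v) = Add(-11, Pow(Mul(2, v), Rational(1, 2))) = Add(-11, Mul(Pow(2, Rational(1, 2)), Pow(v, Rational(1, 2)))))
k = Rational(10523, 2980) (k = Mul(-10523, Pow(-2980, -1)) = Mul(-10523, Rational(-1, 2980)) = Rational(10523, 2980) ≈ 3.5312)
Mul(k, Function('P')(Function('w')(2, -3))) = Mul(Rational(10523, 2980), Add(-11, Mul(Pow(2, Rational(1, 2)), Pow(-3, Rational(1, 2))))) = Mul(Rational(10523, 2980), Add(-11, Mul(Pow(2, Rational(1, 2)), Mul(I, Pow(3, Rational(1, 2)))))) = Mul(Rational(10523, 2980), Add(-11, Mul(I, Pow(6, Rational(1, 2))))) = Add(Rational(-115753, 2980), Mul(Rational(10523, 2980), I, Pow(6, Rational(1, 2))))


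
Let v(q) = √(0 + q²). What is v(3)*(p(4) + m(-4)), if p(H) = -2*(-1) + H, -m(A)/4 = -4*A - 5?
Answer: -114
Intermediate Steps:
m(A) = 20 + 16*A (m(A) = -4*(-4*A - 5) = -4*(-5 - 4*A) = 20 + 16*A)
v(q) = √(q²)
p(H) = 2 + H
v(3)*(p(4) + m(-4)) = √(3²)*((2 + 4) + (20 + 16*(-4))) = √9*(6 + (20 - 64)) = 3*(6 - 44) = 3*(-38) = -114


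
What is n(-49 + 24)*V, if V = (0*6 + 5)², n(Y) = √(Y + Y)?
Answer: 125*I*√2 ≈ 176.78*I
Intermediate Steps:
n(Y) = √2*√Y (n(Y) = √(2*Y) = √2*√Y)
V = 25 (V = (0 + 5)² = 5² = 25)
n(-49 + 24)*V = (√2*√(-49 + 24))*25 = (√2*√(-25))*25 = (√2*(5*I))*25 = (5*I*√2)*25 = 125*I*√2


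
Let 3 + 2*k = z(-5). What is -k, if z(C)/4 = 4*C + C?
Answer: 103/2 ≈ 51.500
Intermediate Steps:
z(C) = 20*C (z(C) = 4*(4*C + C) = 4*(5*C) = 20*C)
k = -103/2 (k = -3/2 + (20*(-5))/2 = -3/2 + (1/2)*(-100) = -3/2 - 50 = -103/2 ≈ -51.500)
-k = -1*(-103/2) = 103/2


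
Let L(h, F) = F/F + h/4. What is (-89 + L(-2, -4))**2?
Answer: 31329/4 ≈ 7832.3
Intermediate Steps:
L(h, F) = 1 + h/4 (L(h, F) = 1 + h*(1/4) = 1 + h/4)
(-89 + L(-2, -4))**2 = (-89 + (1 + (1/4)*(-2)))**2 = (-89 + (1 - 1/2))**2 = (-89 + 1/2)**2 = (-177/2)**2 = 31329/4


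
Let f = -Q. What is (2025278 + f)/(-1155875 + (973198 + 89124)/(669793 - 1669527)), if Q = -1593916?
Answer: -904557823599/288892149893 ≈ -3.1311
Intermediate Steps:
f = 1593916 (f = -1*(-1593916) = 1593916)
(2025278 + f)/(-1155875 + (973198 + 89124)/(669793 - 1669527)) = (2025278 + 1593916)/(-1155875 + (973198 + 89124)/(669793 - 1669527)) = 3619194/(-1155875 + 1062322/(-999734)) = 3619194/(-1155875 + 1062322*(-1/999734)) = 3619194/(-1155875 - 531161/499867) = 3619194/(-577784299786/499867) = 3619194*(-499867/577784299786) = -904557823599/288892149893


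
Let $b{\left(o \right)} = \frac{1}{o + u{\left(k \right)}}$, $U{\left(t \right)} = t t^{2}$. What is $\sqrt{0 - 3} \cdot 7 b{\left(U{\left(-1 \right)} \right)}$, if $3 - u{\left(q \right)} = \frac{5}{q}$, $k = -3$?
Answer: $\frac{21 i \sqrt{3}}{11} \approx 3.3066 i$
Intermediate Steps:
$u{\left(q \right)} = 3 - \frac{5}{q}$
$U{\left(t \right)} = t^{3}$
$b{\left(o \right)} = \frac{1}{\frac{14}{3} + o}$ ($b{\left(o \right)} = \frac{1}{o + \left(3 - \frac{5}{-3}\right)} = \frac{1}{o + \left(3 - - \frac{5}{3}\right)} = \frac{1}{o + \left(3 + \frac{5}{3}\right)} = \frac{1}{o + \frac{14}{3}} = \frac{1}{\frac{14}{3} + o}$)
$\sqrt{0 - 3} \cdot 7 b{\left(U{\left(-1 \right)} \right)} = \sqrt{0 - 3} \cdot 7 \frac{3}{14 + 3 \left(-1\right)^{3}} = \sqrt{-3} \cdot 7 \frac{3}{14 + 3 \left(-1\right)} = i \sqrt{3} \cdot 7 \frac{3}{14 - 3} = 7 i \sqrt{3} \cdot \frac{3}{11} = \frac{21 i \sqrt{3}}{11}$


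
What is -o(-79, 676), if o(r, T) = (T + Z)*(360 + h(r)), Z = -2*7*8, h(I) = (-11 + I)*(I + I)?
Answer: -8223120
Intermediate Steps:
h(I) = 2*I*(-11 + I) (h(I) = (-11 + I)*(2*I) = 2*I*(-11 + I))
Z = -112 (Z = -14*8 = -112)
o(r, T) = (-112 + T)*(360 + 2*r*(-11 + r)) (o(r, T) = (T - 112)*(360 + 2*r*(-11 + r)) = (-112 + T)*(360 + 2*r*(-11 + r)))
-o(-79, 676) = -(-40320 + 360*676 - 224*(-79)*(-11 - 79) + 2*676*(-79)*(-11 - 79)) = -(-40320 + 243360 - 224*(-79)*(-90) + 2*676*(-79)*(-90)) = -(-40320 + 243360 - 1592640 + 9612720) = -1*8223120 = -8223120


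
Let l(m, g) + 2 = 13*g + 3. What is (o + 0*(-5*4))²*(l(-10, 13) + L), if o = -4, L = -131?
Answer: 624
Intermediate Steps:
l(m, g) = 1 + 13*g (l(m, g) = -2 + (13*g + 3) = -2 + (3 + 13*g) = 1 + 13*g)
(o + 0*(-5*4))²*(l(-10, 13) + L) = (-4 + 0*(-5*4))²*((1 + 13*13) - 131) = (-4 + 0*(-20))²*((1 + 169) - 131) = (-4 + 0)²*(170 - 131) = (-4)²*39 = 16*39 = 624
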